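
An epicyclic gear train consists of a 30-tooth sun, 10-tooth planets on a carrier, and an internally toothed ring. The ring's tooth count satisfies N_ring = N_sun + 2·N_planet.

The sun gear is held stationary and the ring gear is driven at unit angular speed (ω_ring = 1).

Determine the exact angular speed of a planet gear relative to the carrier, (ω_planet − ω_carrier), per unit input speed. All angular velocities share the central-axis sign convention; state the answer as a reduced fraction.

N_ring = 30 + 2·10 = 50
30(ω_s−ω_c) = −50(ω_r−ω_c),  ω_s=0, ω_r=1
30(0−ω_c) = −50(1−ω_c)  ⇒  80ω_c = 50  ⇒  ω_c = 5/8
sun–planet: 30·(0−5/8) = −10·(ω_p−ω_c)  ⇒  ω_p−ω_c = −(30/10)·(-5/8) = 15/8

15/8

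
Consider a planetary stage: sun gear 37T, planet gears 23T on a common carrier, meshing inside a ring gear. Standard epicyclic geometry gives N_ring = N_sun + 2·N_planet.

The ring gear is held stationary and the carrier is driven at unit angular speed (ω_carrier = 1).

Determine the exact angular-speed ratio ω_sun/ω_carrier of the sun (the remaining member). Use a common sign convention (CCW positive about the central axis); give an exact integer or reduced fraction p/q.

120/37

N_ring = 37 + 2·23 = 83
37(ω_s−ω_c) = −83(ω_r−ω_c),  ω_r=0, ω_c=1
ω_s = 1 − (83/37)(0−1) = 120/37
ω_s/ω_c = 120/37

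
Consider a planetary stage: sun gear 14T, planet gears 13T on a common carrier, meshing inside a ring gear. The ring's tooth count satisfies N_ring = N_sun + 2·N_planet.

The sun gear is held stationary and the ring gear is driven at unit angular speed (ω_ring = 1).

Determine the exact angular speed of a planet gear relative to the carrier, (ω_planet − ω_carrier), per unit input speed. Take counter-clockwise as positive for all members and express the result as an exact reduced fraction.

280/351

N_ring = 14 + 2·13 = 40
14(ω_s−ω_c) = −40(ω_r−ω_c),  ω_s=0, ω_r=1
14(0−ω_c) = −40(1−ω_c)  ⇒  54ω_c = 40  ⇒  ω_c = 20/27
sun–planet: 14·(0−20/27) = −13·(ω_p−ω_c)  ⇒  ω_p−ω_c = −(14/13)·(-20/27) = 280/351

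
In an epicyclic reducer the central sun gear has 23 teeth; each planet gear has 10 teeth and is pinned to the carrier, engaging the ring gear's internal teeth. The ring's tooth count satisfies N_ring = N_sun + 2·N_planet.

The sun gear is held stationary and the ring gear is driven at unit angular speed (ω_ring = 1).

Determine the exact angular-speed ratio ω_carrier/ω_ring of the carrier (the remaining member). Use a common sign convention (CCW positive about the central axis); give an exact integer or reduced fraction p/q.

43/66

N_ring = 23 + 2·10 = 43
23(ω_s−ω_c) = −43(ω_r−ω_c),  ω_s=0, ω_r=1
23(0−ω_c) = −43(1−ω_c)  ⇒  66ω_c = 43  ⇒  ω_c = 43/66
ω_c/ω_r = 43/66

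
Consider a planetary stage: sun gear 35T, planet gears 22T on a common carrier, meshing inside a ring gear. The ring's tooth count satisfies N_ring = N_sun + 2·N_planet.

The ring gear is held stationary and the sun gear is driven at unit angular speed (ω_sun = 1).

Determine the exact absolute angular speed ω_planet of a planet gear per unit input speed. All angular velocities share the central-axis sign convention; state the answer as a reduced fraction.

-35/44

N_ring = 35 + 2·22 = 79
35(ω_s−ω_c) = −79(ω_r−ω_c),  ω_r=0, ω_s=1
35(1−ω_c) = −79(0−ω_c)  ⇒  114ω_c = 35  ⇒  ω_c = 35/114
sun–planet: 35·(1−35/114) = −22·(ω_p−ω_c)  ⇒  ω_p−ω_c = −(35/22)·(79/114) = -2765/2508
ω_p = 35/114 − 2765/2508 = -35/44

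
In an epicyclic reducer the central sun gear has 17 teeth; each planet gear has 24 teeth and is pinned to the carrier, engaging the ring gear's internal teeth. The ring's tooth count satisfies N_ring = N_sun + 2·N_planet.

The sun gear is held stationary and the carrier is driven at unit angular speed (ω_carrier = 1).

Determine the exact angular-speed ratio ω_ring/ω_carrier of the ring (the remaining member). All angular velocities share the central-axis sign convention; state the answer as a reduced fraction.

82/65

N_ring = 17 + 2·24 = 65
17(ω_s−ω_c) = −65(ω_r−ω_c),  ω_s=0, ω_c=1
ω_r = 1 − (17/65)(0−1) = 82/65
ω_r/ω_c = 82/65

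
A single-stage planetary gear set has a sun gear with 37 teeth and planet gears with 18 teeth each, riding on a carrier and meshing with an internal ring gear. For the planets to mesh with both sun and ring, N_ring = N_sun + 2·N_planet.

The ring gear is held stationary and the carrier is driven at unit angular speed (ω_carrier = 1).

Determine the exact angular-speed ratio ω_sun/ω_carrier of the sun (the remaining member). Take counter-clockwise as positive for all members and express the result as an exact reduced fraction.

N_ring = 37 + 2·18 = 73
37(ω_s−ω_c) = −73(ω_r−ω_c),  ω_r=0, ω_c=1
ω_s = 1 − (73/37)(0−1) = 110/37
ω_s/ω_c = 110/37

110/37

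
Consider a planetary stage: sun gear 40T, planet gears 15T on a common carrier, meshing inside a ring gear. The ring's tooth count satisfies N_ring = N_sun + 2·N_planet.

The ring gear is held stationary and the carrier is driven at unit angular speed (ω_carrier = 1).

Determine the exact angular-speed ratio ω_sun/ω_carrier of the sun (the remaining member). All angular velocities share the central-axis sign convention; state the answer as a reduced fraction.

N_ring = 40 + 2·15 = 70
40(ω_s−ω_c) = −70(ω_r−ω_c),  ω_r=0, ω_c=1
ω_s = 1 − (70/40)(0−1) = 11/4
ω_s/ω_c = 11/4

11/4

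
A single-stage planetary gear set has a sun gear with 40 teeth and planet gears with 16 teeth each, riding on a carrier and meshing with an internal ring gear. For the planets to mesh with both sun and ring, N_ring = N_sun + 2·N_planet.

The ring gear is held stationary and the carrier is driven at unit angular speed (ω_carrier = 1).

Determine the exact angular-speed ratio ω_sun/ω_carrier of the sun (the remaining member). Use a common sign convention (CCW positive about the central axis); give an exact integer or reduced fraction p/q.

N_ring = 40 + 2·16 = 72
40(ω_s−ω_c) = −72(ω_r−ω_c),  ω_r=0, ω_c=1
ω_s = 1 − (72/40)(0−1) = 14/5
ω_s/ω_c = 14/5

14/5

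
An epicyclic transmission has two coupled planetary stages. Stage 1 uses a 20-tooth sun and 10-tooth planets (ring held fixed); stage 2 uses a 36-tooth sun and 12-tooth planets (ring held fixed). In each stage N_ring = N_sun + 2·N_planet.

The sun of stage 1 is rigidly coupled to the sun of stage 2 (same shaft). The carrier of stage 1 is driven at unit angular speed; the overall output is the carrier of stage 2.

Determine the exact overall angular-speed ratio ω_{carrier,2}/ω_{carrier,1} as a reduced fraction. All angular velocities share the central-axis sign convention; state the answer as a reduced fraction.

9/8

Stage 1: N_ring = 20 + 2·10 = 40
Stage 1: 20(ω_s−ω_c) = −40(ω_r−ω_c),  ω_r=0, ω_c=1
Stage 1: ω_s = 1 − (40/20)(0−1) = 3
  ⇒ ω_s¹/ω_c¹ = 3
Stage 2: N_ring = 36 + 2·12 = 60
Stage 2: 36(ω_s−ω_c) = −60(ω_r−ω_c),  ω_r=0, ω_s=1
Stage 2: 36(1−ω_c) = −60(0−ω_c)  ⇒  96ω_c = 36  ⇒  ω_c = 3/8
  ⇒ ω_c²/ω_s² = 3/8
Coupling ω_s² = ω_s¹ ⇒ overall = 3 × 3/8 = 9/8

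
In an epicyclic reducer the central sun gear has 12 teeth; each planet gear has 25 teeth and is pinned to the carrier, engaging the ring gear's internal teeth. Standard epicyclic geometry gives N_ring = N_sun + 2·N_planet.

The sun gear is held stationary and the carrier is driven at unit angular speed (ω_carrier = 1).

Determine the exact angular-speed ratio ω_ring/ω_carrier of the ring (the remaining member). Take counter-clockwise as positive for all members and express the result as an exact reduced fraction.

N_ring = 12 + 2·25 = 62
12(ω_s−ω_c) = −62(ω_r−ω_c),  ω_s=0, ω_c=1
ω_r = 1 − (12/62)(0−1) = 37/31
ω_r/ω_c = 37/31

37/31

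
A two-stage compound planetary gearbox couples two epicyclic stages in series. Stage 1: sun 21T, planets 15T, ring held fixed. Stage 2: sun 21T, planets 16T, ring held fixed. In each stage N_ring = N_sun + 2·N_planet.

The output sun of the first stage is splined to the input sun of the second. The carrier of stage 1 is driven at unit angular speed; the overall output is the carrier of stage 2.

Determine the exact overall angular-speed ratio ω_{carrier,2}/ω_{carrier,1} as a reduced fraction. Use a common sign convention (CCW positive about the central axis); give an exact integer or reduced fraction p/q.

36/37

Stage 1: N_ring = 21 + 2·15 = 51
Stage 1: 21(ω_s−ω_c) = −51(ω_r−ω_c),  ω_r=0, ω_c=1
Stage 1: ω_s = 1 − (51/21)(0−1) = 24/7
  ⇒ ω_s¹/ω_c¹ = 24/7
Stage 2: N_ring = 21 + 2·16 = 53
Stage 2: 21(ω_s−ω_c) = −53(ω_r−ω_c),  ω_r=0, ω_s=1
Stage 2: 21(1−ω_c) = −53(0−ω_c)  ⇒  74ω_c = 21  ⇒  ω_c = 21/74
  ⇒ ω_c²/ω_s² = 21/74
Coupling ω_s² = ω_s¹ ⇒ overall = 24/7 × 21/74 = 36/37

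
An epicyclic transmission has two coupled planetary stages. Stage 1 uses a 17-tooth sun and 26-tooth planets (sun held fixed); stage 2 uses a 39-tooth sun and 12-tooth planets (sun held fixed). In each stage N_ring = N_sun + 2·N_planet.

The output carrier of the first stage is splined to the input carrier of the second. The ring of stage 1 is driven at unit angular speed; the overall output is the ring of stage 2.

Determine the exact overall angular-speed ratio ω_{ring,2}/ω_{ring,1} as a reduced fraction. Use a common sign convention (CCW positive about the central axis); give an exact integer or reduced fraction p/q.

391/301

Stage 1: N_ring = 17 + 2·26 = 69
Stage 1: 17(ω_s−ω_c) = −69(ω_r−ω_c),  ω_s=0, ω_r=1
Stage 1: 17(0−ω_c) = −69(1−ω_c)  ⇒  86ω_c = 69  ⇒  ω_c = 69/86
  ⇒ ω_c¹/ω_r¹ = 69/86
Stage 2: N_ring = 39 + 2·12 = 63
Stage 2: 39(ω_s−ω_c) = −63(ω_r−ω_c),  ω_s=0, ω_c=1
Stage 2: ω_r = 1 − (39/63)(0−1) = 34/21
  ⇒ ω_r²/ω_c² = 34/21
Coupling ω_c² = ω_c¹ ⇒ overall = 69/86 × 34/21 = 391/301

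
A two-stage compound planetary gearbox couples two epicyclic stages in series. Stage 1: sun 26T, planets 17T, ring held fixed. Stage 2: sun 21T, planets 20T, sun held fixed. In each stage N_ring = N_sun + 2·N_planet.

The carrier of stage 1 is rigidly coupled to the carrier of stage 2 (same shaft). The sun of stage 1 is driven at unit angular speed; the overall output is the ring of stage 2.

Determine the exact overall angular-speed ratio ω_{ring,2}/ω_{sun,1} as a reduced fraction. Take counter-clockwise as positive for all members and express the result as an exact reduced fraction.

1066/2623

Stage 1: N_ring = 26 + 2·17 = 60
Stage 1: 26(ω_s−ω_c) = −60(ω_r−ω_c),  ω_r=0, ω_s=1
Stage 1: 26(1−ω_c) = −60(0−ω_c)  ⇒  86ω_c = 26  ⇒  ω_c = 13/43
  ⇒ ω_c¹/ω_s¹ = 13/43
Stage 2: N_ring = 21 + 2·20 = 61
Stage 2: 21(ω_s−ω_c) = −61(ω_r−ω_c),  ω_s=0, ω_c=1
Stage 2: ω_r = 1 − (21/61)(0−1) = 82/61
  ⇒ ω_r²/ω_c² = 82/61
Coupling ω_c² = ω_c¹ ⇒ overall = 13/43 × 82/61 = 1066/2623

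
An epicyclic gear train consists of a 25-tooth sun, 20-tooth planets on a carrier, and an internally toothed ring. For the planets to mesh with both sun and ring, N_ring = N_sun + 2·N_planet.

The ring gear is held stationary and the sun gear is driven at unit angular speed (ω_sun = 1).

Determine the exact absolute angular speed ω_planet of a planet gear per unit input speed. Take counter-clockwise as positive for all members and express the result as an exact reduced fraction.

-5/8

N_ring = 25 + 2·20 = 65
25(ω_s−ω_c) = −65(ω_r−ω_c),  ω_r=0, ω_s=1
25(1−ω_c) = −65(0−ω_c)  ⇒  90ω_c = 25  ⇒  ω_c = 5/18
sun–planet: 25·(1−5/18) = −20·(ω_p−ω_c)  ⇒  ω_p−ω_c = −(25/20)·(13/18) = -65/72
ω_p = 5/18 − 65/72 = -5/8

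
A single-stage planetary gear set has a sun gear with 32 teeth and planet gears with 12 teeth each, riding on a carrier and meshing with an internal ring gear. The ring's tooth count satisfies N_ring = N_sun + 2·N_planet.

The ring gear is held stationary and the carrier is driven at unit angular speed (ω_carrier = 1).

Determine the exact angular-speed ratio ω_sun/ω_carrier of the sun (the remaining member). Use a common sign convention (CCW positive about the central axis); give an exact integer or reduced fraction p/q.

11/4

N_ring = 32 + 2·12 = 56
32(ω_s−ω_c) = −56(ω_r−ω_c),  ω_r=0, ω_c=1
ω_s = 1 − (56/32)(0−1) = 11/4
ω_s/ω_c = 11/4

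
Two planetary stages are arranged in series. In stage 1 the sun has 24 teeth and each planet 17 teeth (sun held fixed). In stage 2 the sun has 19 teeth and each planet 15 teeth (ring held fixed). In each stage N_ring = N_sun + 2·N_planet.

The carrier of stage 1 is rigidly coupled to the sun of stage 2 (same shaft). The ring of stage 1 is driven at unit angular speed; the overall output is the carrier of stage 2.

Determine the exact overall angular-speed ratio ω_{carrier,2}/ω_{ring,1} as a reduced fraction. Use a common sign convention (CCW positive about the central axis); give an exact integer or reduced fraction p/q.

Stage 1: N_ring = 24 + 2·17 = 58
Stage 1: 24(ω_s−ω_c) = −58(ω_r−ω_c),  ω_s=0, ω_r=1
Stage 1: 24(0−ω_c) = −58(1−ω_c)  ⇒  82ω_c = 58  ⇒  ω_c = 29/41
  ⇒ ω_c¹/ω_r¹ = 29/41
Stage 2: N_ring = 19 + 2·15 = 49
Stage 2: 19(ω_s−ω_c) = −49(ω_r−ω_c),  ω_r=0, ω_s=1
Stage 2: 19(1−ω_c) = −49(0−ω_c)  ⇒  68ω_c = 19  ⇒  ω_c = 19/68
  ⇒ ω_c²/ω_s² = 19/68
Coupling ω_s² = ω_c¹ ⇒ overall = 29/41 × 19/68 = 551/2788

551/2788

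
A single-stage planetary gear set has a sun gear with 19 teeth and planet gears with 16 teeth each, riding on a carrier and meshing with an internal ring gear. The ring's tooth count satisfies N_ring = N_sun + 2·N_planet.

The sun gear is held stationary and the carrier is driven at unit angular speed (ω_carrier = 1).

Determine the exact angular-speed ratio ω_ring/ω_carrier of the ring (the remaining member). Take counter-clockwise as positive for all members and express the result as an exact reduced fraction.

70/51

N_ring = 19 + 2·16 = 51
19(ω_s−ω_c) = −51(ω_r−ω_c),  ω_s=0, ω_c=1
ω_r = 1 − (19/51)(0−1) = 70/51
ω_r/ω_c = 70/51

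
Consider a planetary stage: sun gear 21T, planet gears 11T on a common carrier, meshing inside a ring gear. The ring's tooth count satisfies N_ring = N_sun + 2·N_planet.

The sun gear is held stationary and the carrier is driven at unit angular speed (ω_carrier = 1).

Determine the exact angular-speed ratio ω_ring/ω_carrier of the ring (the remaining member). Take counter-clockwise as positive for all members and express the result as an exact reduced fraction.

64/43

N_ring = 21 + 2·11 = 43
21(ω_s−ω_c) = −43(ω_r−ω_c),  ω_s=0, ω_c=1
ω_r = 1 − (21/43)(0−1) = 64/43
ω_r/ω_c = 64/43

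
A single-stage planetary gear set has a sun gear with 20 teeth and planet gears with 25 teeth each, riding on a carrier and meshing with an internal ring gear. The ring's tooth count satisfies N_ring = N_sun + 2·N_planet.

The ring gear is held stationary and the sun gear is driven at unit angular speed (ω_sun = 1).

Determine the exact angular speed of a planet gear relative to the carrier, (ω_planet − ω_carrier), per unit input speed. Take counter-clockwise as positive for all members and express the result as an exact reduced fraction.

-28/45

N_ring = 20 + 2·25 = 70
20(ω_s−ω_c) = −70(ω_r−ω_c),  ω_r=0, ω_s=1
20(1−ω_c) = −70(0−ω_c)  ⇒  90ω_c = 20  ⇒  ω_c = 2/9
sun–planet: 20·(1−2/9) = −25·(ω_p−ω_c)  ⇒  ω_p−ω_c = −(20/25)·(7/9) = -28/45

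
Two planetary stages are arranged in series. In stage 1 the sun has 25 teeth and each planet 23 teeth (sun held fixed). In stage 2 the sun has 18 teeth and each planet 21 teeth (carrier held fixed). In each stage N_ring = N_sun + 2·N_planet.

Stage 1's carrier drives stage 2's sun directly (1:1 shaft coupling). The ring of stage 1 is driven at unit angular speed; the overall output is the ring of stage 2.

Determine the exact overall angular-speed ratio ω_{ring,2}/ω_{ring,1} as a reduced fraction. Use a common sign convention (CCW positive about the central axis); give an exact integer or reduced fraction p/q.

-71/320

Stage 1: N_ring = 25 + 2·23 = 71
Stage 1: 25(ω_s−ω_c) = −71(ω_r−ω_c),  ω_s=0, ω_r=1
Stage 1: 25(0−ω_c) = −71(1−ω_c)  ⇒  96ω_c = 71  ⇒  ω_c = 71/96
  ⇒ ω_c¹/ω_r¹ = 71/96
Stage 2: N_ring = 18 + 2·21 = 60
Stage 2: 18(ω_s−ω_c) = −60(ω_r−ω_c),  ω_c=0, ω_s=1
Stage 2: ω_r = 0 − (18/60)(1−0) = -3/10
  ⇒ ω_r²/ω_s² = -3/10
Coupling ω_s² = ω_c¹ ⇒ overall = 71/96 × -3/10 = -71/320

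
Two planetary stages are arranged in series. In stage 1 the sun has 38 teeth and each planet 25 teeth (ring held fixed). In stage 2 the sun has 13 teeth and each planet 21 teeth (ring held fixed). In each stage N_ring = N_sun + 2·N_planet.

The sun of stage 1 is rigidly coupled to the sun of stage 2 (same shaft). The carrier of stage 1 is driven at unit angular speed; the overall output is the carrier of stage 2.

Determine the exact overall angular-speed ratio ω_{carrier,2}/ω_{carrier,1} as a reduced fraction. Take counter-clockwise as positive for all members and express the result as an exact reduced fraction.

819/1292

Stage 1: N_ring = 38 + 2·25 = 88
Stage 1: 38(ω_s−ω_c) = −88(ω_r−ω_c),  ω_r=0, ω_c=1
Stage 1: ω_s = 1 − (88/38)(0−1) = 63/19
  ⇒ ω_s¹/ω_c¹ = 63/19
Stage 2: N_ring = 13 + 2·21 = 55
Stage 2: 13(ω_s−ω_c) = −55(ω_r−ω_c),  ω_r=0, ω_s=1
Stage 2: 13(1−ω_c) = −55(0−ω_c)  ⇒  68ω_c = 13  ⇒  ω_c = 13/68
  ⇒ ω_c²/ω_s² = 13/68
Coupling ω_s² = ω_s¹ ⇒ overall = 63/19 × 13/68 = 819/1292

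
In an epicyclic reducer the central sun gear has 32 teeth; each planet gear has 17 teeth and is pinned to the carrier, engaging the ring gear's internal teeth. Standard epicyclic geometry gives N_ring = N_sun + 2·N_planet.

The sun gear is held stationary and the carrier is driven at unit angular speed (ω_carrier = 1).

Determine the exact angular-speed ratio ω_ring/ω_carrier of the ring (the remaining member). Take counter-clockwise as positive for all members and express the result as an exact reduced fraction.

49/33

N_ring = 32 + 2·17 = 66
32(ω_s−ω_c) = −66(ω_r−ω_c),  ω_s=0, ω_c=1
ω_r = 1 − (32/66)(0−1) = 49/33
ω_r/ω_c = 49/33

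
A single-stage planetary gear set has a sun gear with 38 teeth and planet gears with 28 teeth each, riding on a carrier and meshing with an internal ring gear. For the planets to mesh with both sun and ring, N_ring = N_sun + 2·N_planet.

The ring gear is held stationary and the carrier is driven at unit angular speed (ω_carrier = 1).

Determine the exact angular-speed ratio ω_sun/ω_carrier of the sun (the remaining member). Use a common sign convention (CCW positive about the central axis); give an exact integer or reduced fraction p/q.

66/19

N_ring = 38 + 2·28 = 94
38(ω_s−ω_c) = −94(ω_r−ω_c),  ω_r=0, ω_c=1
ω_s = 1 − (94/38)(0−1) = 66/19
ω_s/ω_c = 66/19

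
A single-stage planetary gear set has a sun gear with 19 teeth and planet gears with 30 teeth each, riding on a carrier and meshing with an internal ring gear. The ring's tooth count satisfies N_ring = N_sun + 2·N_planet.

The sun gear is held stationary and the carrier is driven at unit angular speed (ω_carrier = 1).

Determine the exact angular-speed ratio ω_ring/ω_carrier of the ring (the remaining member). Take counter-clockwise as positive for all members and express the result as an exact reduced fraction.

98/79

N_ring = 19 + 2·30 = 79
19(ω_s−ω_c) = −79(ω_r−ω_c),  ω_s=0, ω_c=1
ω_r = 1 − (19/79)(0−1) = 98/79
ω_r/ω_c = 98/79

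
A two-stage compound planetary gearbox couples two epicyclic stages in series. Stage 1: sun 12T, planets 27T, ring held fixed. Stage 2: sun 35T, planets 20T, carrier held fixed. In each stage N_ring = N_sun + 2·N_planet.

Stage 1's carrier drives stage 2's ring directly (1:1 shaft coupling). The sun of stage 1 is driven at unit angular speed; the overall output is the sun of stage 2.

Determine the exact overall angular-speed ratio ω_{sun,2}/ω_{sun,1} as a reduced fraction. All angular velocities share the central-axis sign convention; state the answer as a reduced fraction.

Stage 1: N_ring = 12 + 2·27 = 66
Stage 1: 12(ω_s−ω_c) = −66(ω_r−ω_c),  ω_r=0, ω_s=1
Stage 1: 12(1−ω_c) = −66(0−ω_c)  ⇒  78ω_c = 12  ⇒  ω_c = 2/13
  ⇒ ω_c¹/ω_s¹ = 2/13
Stage 2: N_ring = 35 + 2·20 = 75
Stage 2: 35(ω_s−ω_c) = −75(ω_r−ω_c),  ω_c=0, ω_r=1
Stage 2: ω_s = 0 − (75/35)(1−0) = -15/7
  ⇒ ω_s²/ω_r² = -15/7
Coupling ω_r² = ω_c¹ ⇒ overall = 2/13 × -15/7 = -30/91

-30/91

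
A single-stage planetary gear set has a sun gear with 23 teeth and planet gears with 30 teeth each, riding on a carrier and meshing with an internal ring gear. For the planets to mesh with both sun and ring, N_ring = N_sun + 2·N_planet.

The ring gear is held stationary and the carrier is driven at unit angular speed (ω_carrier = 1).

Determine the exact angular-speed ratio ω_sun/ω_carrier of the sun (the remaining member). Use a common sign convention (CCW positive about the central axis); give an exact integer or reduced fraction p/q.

106/23

N_ring = 23 + 2·30 = 83
23(ω_s−ω_c) = −83(ω_r−ω_c),  ω_r=0, ω_c=1
ω_s = 1 − (83/23)(0−1) = 106/23
ω_s/ω_c = 106/23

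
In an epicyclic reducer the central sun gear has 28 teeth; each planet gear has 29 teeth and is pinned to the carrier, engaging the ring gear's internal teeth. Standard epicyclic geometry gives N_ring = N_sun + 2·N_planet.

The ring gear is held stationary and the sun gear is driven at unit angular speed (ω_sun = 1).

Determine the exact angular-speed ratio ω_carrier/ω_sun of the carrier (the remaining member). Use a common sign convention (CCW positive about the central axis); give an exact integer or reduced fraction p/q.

N_ring = 28 + 2·29 = 86
28(ω_s−ω_c) = −86(ω_r−ω_c),  ω_r=0, ω_s=1
28(1−ω_c) = −86(0−ω_c)  ⇒  114ω_c = 28  ⇒  ω_c = 14/57
ω_c/ω_s = 14/57

14/57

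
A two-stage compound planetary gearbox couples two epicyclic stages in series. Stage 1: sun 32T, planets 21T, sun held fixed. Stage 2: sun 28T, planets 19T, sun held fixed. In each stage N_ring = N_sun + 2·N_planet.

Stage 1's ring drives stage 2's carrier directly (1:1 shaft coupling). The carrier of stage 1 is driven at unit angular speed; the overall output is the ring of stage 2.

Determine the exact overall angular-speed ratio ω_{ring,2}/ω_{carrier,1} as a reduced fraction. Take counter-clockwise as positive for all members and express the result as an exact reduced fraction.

2491/1221

Stage 1: N_ring = 32 + 2·21 = 74
Stage 1: 32(ω_s−ω_c) = −74(ω_r−ω_c),  ω_s=0, ω_c=1
Stage 1: ω_r = 1 − (32/74)(0−1) = 53/37
  ⇒ ω_r¹/ω_c¹ = 53/37
Stage 2: N_ring = 28 + 2·19 = 66
Stage 2: 28(ω_s−ω_c) = −66(ω_r−ω_c),  ω_s=0, ω_c=1
Stage 2: ω_r = 1 − (28/66)(0−1) = 47/33
  ⇒ ω_r²/ω_c² = 47/33
Coupling ω_c² = ω_r¹ ⇒ overall = 53/37 × 47/33 = 2491/1221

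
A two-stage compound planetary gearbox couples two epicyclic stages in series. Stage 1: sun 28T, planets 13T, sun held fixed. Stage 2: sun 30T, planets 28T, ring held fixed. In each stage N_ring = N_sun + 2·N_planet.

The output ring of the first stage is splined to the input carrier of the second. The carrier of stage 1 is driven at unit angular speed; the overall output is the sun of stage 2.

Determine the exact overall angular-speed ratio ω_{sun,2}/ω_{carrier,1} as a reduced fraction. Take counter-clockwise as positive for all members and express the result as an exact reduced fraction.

2378/405

Stage 1: N_ring = 28 + 2·13 = 54
Stage 1: 28(ω_s−ω_c) = −54(ω_r−ω_c),  ω_s=0, ω_c=1
Stage 1: ω_r = 1 − (28/54)(0−1) = 41/27
  ⇒ ω_r¹/ω_c¹ = 41/27
Stage 2: N_ring = 30 + 2·28 = 86
Stage 2: 30(ω_s−ω_c) = −86(ω_r−ω_c),  ω_r=0, ω_c=1
Stage 2: ω_s = 1 − (86/30)(0−1) = 58/15
  ⇒ ω_s²/ω_c² = 58/15
Coupling ω_c² = ω_r¹ ⇒ overall = 41/27 × 58/15 = 2378/405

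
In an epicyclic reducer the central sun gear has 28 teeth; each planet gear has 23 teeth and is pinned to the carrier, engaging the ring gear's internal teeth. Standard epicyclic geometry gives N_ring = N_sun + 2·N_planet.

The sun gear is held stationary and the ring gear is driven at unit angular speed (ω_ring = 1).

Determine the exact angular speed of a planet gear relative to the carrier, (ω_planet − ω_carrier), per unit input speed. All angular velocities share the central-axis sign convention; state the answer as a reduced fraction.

1036/1173

N_ring = 28 + 2·23 = 74
28(ω_s−ω_c) = −74(ω_r−ω_c),  ω_s=0, ω_r=1
28(0−ω_c) = −74(1−ω_c)  ⇒  102ω_c = 74  ⇒  ω_c = 37/51
sun–planet: 28·(0−37/51) = −23·(ω_p−ω_c)  ⇒  ω_p−ω_c = −(28/23)·(-37/51) = 1036/1173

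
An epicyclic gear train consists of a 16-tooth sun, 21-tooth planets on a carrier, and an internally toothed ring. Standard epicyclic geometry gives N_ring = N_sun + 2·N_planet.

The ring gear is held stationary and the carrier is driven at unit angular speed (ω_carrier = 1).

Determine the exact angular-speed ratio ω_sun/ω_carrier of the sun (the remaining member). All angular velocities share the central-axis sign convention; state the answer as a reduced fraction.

37/8

N_ring = 16 + 2·21 = 58
16(ω_s−ω_c) = −58(ω_r−ω_c),  ω_r=0, ω_c=1
ω_s = 1 − (58/16)(0−1) = 37/8
ω_s/ω_c = 37/8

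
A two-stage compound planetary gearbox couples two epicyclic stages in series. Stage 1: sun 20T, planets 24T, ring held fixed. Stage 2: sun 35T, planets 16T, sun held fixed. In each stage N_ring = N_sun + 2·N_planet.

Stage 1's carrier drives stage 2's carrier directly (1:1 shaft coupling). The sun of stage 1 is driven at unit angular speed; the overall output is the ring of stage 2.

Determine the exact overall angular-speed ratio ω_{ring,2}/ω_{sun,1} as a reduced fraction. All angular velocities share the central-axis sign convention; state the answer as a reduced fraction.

Stage 1: N_ring = 20 + 2·24 = 68
Stage 1: 20(ω_s−ω_c) = −68(ω_r−ω_c),  ω_r=0, ω_s=1
Stage 1: 20(1−ω_c) = −68(0−ω_c)  ⇒  88ω_c = 20  ⇒  ω_c = 5/22
  ⇒ ω_c¹/ω_s¹ = 5/22
Stage 2: N_ring = 35 + 2·16 = 67
Stage 2: 35(ω_s−ω_c) = −67(ω_r−ω_c),  ω_s=0, ω_c=1
Stage 2: ω_r = 1 − (35/67)(0−1) = 102/67
  ⇒ ω_r²/ω_c² = 102/67
Coupling ω_c² = ω_c¹ ⇒ overall = 5/22 × 102/67 = 255/737

255/737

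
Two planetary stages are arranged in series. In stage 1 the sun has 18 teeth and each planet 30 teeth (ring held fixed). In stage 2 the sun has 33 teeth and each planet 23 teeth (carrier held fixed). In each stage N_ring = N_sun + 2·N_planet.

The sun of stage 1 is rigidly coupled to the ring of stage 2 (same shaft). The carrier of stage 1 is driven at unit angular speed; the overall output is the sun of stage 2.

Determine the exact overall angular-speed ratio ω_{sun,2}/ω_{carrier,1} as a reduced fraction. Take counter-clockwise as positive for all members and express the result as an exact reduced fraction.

-1264/99

Stage 1: N_ring = 18 + 2·30 = 78
Stage 1: 18(ω_s−ω_c) = −78(ω_r−ω_c),  ω_r=0, ω_c=1
Stage 1: ω_s = 1 − (78/18)(0−1) = 16/3
  ⇒ ω_s¹/ω_c¹ = 16/3
Stage 2: N_ring = 33 + 2·23 = 79
Stage 2: 33(ω_s−ω_c) = −79(ω_r−ω_c),  ω_c=0, ω_r=1
Stage 2: ω_s = 0 − (79/33)(1−0) = -79/33
  ⇒ ω_s²/ω_r² = -79/33
Coupling ω_r² = ω_s¹ ⇒ overall = 16/3 × -79/33 = -1264/99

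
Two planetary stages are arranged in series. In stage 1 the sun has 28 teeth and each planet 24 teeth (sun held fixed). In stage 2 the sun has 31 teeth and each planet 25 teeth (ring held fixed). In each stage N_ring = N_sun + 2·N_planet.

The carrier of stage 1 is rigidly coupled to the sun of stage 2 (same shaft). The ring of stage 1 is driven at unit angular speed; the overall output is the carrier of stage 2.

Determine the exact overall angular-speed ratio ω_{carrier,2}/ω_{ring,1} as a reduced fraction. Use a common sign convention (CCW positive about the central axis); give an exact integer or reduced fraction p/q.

589/2912

Stage 1: N_ring = 28 + 2·24 = 76
Stage 1: 28(ω_s−ω_c) = −76(ω_r−ω_c),  ω_s=0, ω_r=1
Stage 1: 28(0−ω_c) = −76(1−ω_c)  ⇒  104ω_c = 76  ⇒  ω_c = 19/26
  ⇒ ω_c¹/ω_r¹ = 19/26
Stage 2: N_ring = 31 + 2·25 = 81
Stage 2: 31(ω_s−ω_c) = −81(ω_r−ω_c),  ω_r=0, ω_s=1
Stage 2: 31(1−ω_c) = −81(0−ω_c)  ⇒  112ω_c = 31  ⇒  ω_c = 31/112
  ⇒ ω_c²/ω_s² = 31/112
Coupling ω_s² = ω_c¹ ⇒ overall = 19/26 × 31/112 = 589/2912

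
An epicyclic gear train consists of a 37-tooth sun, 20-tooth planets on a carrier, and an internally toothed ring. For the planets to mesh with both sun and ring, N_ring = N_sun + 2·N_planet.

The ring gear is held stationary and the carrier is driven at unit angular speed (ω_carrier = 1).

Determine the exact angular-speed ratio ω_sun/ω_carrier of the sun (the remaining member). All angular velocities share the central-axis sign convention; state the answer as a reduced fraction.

114/37

N_ring = 37 + 2·20 = 77
37(ω_s−ω_c) = −77(ω_r−ω_c),  ω_r=0, ω_c=1
ω_s = 1 − (77/37)(0−1) = 114/37
ω_s/ω_c = 114/37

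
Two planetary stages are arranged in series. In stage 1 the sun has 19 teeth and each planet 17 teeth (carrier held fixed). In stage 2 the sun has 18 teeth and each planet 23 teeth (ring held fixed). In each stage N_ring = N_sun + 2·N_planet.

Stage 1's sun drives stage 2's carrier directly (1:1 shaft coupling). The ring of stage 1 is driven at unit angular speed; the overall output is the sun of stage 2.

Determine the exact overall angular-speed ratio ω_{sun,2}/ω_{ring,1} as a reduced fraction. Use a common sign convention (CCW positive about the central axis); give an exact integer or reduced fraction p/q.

-2173/171

Stage 1: N_ring = 19 + 2·17 = 53
Stage 1: 19(ω_s−ω_c) = −53(ω_r−ω_c),  ω_c=0, ω_r=1
Stage 1: ω_s = 0 − (53/19)(1−0) = -53/19
  ⇒ ω_s¹/ω_r¹ = -53/19
Stage 2: N_ring = 18 + 2·23 = 64
Stage 2: 18(ω_s−ω_c) = −64(ω_r−ω_c),  ω_r=0, ω_c=1
Stage 2: ω_s = 1 − (64/18)(0−1) = 41/9
  ⇒ ω_s²/ω_c² = 41/9
Coupling ω_c² = ω_s¹ ⇒ overall = -53/19 × 41/9 = -2173/171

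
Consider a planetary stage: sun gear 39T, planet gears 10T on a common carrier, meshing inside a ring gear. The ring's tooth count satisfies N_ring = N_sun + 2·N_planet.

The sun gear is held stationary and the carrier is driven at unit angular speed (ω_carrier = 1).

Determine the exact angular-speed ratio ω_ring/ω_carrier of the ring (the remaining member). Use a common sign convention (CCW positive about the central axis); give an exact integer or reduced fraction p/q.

98/59

N_ring = 39 + 2·10 = 59
39(ω_s−ω_c) = −59(ω_r−ω_c),  ω_s=0, ω_c=1
ω_r = 1 − (39/59)(0−1) = 98/59
ω_r/ω_c = 98/59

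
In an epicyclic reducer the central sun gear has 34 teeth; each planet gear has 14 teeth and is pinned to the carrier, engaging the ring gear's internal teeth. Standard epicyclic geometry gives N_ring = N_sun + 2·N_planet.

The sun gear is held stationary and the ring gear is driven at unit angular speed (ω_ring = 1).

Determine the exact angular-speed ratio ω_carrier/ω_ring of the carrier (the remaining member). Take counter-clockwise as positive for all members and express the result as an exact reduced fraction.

31/48

N_ring = 34 + 2·14 = 62
34(ω_s−ω_c) = −62(ω_r−ω_c),  ω_s=0, ω_r=1
34(0−ω_c) = −62(1−ω_c)  ⇒  96ω_c = 62  ⇒  ω_c = 31/48
ω_c/ω_r = 31/48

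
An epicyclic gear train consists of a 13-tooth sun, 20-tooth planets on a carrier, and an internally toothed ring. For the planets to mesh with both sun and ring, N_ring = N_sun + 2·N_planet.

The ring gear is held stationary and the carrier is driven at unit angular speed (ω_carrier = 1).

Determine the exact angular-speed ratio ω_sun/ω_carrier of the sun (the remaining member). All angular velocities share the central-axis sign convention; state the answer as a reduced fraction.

N_ring = 13 + 2·20 = 53
13(ω_s−ω_c) = −53(ω_r−ω_c),  ω_r=0, ω_c=1
ω_s = 1 − (53/13)(0−1) = 66/13
ω_s/ω_c = 66/13

66/13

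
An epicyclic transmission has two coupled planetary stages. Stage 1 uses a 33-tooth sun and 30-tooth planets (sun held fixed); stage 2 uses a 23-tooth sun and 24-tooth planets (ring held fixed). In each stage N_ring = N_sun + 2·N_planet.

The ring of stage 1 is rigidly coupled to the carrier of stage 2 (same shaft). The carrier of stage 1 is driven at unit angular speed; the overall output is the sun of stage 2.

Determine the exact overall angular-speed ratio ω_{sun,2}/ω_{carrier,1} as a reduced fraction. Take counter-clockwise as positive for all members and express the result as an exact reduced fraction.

Stage 1: N_ring = 33 + 2·30 = 93
Stage 1: 33(ω_s−ω_c) = −93(ω_r−ω_c),  ω_s=0, ω_c=1
Stage 1: ω_r = 1 − (33/93)(0−1) = 42/31
  ⇒ ω_r¹/ω_c¹ = 42/31
Stage 2: N_ring = 23 + 2·24 = 71
Stage 2: 23(ω_s−ω_c) = −71(ω_r−ω_c),  ω_r=0, ω_c=1
Stage 2: ω_s = 1 − (71/23)(0−1) = 94/23
  ⇒ ω_s²/ω_c² = 94/23
Coupling ω_c² = ω_r¹ ⇒ overall = 42/31 × 94/23 = 3948/713

3948/713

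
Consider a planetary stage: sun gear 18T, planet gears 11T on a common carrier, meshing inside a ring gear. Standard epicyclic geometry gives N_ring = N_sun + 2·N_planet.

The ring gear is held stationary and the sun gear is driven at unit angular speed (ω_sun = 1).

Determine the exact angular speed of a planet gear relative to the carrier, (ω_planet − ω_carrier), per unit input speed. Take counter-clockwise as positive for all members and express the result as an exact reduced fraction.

N_ring = 18 + 2·11 = 40
18(ω_s−ω_c) = −40(ω_r−ω_c),  ω_r=0, ω_s=1
18(1−ω_c) = −40(0−ω_c)  ⇒  58ω_c = 18  ⇒  ω_c = 9/29
sun–planet: 18·(1−9/29) = −11·(ω_p−ω_c)  ⇒  ω_p−ω_c = −(18/11)·(20/29) = -360/319

-360/319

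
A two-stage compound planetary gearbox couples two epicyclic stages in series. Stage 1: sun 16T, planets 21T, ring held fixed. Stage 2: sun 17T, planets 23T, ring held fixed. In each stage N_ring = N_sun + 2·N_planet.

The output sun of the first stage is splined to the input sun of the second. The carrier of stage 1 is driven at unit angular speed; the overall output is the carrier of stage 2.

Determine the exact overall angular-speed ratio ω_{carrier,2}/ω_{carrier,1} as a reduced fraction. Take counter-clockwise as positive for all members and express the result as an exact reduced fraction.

629/640

Stage 1: N_ring = 16 + 2·21 = 58
Stage 1: 16(ω_s−ω_c) = −58(ω_r−ω_c),  ω_r=0, ω_c=1
Stage 1: ω_s = 1 − (58/16)(0−1) = 37/8
  ⇒ ω_s¹/ω_c¹ = 37/8
Stage 2: N_ring = 17 + 2·23 = 63
Stage 2: 17(ω_s−ω_c) = −63(ω_r−ω_c),  ω_r=0, ω_s=1
Stage 2: 17(1−ω_c) = −63(0−ω_c)  ⇒  80ω_c = 17  ⇒  ω_c = 17/80
  ⇒ ω_c²/ω_s² = 17/80
Coupling ω_s² = ω_s¹ ⇒ overall = 37/8 × 17/80 = 629/640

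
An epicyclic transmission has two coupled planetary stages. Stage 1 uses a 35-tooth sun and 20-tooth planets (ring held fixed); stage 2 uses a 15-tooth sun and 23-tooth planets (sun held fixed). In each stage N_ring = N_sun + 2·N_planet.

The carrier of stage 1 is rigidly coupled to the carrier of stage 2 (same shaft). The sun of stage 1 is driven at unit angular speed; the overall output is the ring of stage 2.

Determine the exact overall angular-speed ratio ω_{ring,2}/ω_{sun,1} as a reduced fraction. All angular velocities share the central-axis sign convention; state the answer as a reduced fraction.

266/671

Stage 1: N_ring = 35 + 2·20 = 75
Stage 1: 35(ω_s−ω_c) = −75(ω_r−ω_c),  ω_r=0, ω_s=1
Stage 1: 35(1−ω_c) = −75(0−ω_c)  ⇒  110ω_c = 35  ⇒  ω_c = 7/22
  ⇒ ω_c¹/ω_s¹ = 7/22
Stage 2: N_ring = 15 + 2·23 = 61
Stage 2: 15(ω_s−ω_c) = −61(ω_r−ω_c),  ω_s=0, ω_c=1
Stage 2: ω_r = 1 − (15/61)(0−1) = 76/61
  ⇒ ω_r²/ω_c² = 76/61
Coupling ω_c² = ω_c¹ ⇒ overall = 7/22 × 76/61 = 266/671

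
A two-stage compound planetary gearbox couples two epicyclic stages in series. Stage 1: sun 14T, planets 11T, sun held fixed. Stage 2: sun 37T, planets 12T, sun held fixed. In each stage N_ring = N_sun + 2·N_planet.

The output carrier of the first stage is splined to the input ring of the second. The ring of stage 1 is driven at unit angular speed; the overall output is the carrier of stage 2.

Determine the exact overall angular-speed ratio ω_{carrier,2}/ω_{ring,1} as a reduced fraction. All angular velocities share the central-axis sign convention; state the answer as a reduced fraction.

549/1225

Stage 1: N_ring = 14 + 2·11 = 36
Stage 1: 14(ω_s−ω_c) = −36(ω_r−ω_c),  ω_s=0, ω_r=1
Stage 1: 14(0−ω_c) = −36(1−ω_c)  ⇒  50ω_c = 36  ⇒  ω_c = 18/25
  ⇒ ω_c¹/ω_r¹ = 18/25
Stage 2: N_ring = 37 + 2·12 = 61
Stage 2: 37(ω_s−ω_c) = −61(ω_r−ω_c),  ω_s=0, ω_r=1
Stage 2: 37(0−ω_c) = −61(1−ω_c)  ⇒  98ω_c = 61  ⇒  ω_c = 61/98
  ⇒ ω_c²/ω_r² = 61/98
Coupling ω_r² = ω_c¹ ⇒ overall = 18/25 × 61/98 = 549/1225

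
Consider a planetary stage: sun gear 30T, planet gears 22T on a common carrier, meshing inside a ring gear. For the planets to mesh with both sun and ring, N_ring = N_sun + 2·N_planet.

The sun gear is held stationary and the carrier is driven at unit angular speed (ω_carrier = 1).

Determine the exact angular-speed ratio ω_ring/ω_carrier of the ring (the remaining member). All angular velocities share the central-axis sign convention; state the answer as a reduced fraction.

52/37

N_ring = 30 + 2·22 = 74
30(ω_s−ω_c) = −74(ω_r−ω_c),  ω_s=0, ω_c=1
ω_r = 1 − (30/74)(0−1) = 52/37
ω_r/ω_c = 52/37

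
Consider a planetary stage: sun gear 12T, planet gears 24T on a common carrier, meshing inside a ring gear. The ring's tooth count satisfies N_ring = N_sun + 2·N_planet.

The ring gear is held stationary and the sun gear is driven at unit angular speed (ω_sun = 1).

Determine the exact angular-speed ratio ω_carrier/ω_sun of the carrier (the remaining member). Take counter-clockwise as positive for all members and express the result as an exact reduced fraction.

N_ring = 12 + 2·24 = 60
12(ω_s−ω_c) = −60(ω_r−ω_c),  ω_r=0, ω_s=1
12(1−ω_c) = −60(0−ω_c)  ⇒  72ω_c = 12  ⇒  ω_c = 1/6
ω_c/ω_s = 1/6

1/6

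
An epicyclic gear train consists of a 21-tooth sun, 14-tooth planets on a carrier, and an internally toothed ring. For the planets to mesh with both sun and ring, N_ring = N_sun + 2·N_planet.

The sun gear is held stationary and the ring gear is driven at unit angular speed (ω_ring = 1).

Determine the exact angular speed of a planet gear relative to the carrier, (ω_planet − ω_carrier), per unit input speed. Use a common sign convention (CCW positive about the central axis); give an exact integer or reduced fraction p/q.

21/20

N_ring = 21 + 2·14 = 49
21(ω_s−ω_c) = −49(ω_r−ω_c),  ω_s=0, ω_r=1
21(0−ω_c) = −49(1−ω_c)  ⇒  70ω_c = 49  ⇒  ω_c = 7/10
sun–planet: 21·(0−7/10) = −14·(ω_p−ω_c)  ⇒  ω_p−ω_c = −(21/14)·(-7/10) = 21/20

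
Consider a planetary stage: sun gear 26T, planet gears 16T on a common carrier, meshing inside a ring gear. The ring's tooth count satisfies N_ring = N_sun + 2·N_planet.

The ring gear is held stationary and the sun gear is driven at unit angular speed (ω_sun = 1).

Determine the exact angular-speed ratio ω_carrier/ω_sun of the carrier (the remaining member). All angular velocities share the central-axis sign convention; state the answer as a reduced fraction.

N_ring = 26 + 2·16 = 58
26(ω_s−ω_c) = −58(ω_r−ω_c),  ω_r=0, ω_s=1
26(1−ω_c) = −58(0−ω_c)  ⇒  84ω_c = 26  ⇒  ω_c = 13/42
ω_c/ω_s = 13/42

13/42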